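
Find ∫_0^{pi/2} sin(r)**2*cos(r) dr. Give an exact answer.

1/3

Let u = sin(r), so du = cos(r) dr. When r = 0, u = 0; when r = pi/2, u = 1.
The integral becomes ∫ u**2 du from 0 to 1, with antiderivative u**3/3.
Back in r: F(r) = sin(r)**3/3.
Then F(pi/2) - F(0) = (1/3) - (0) = 1/3.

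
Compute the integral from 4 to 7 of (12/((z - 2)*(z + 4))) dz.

-2*log(11) + 4*log(2) + 2*log(5)

Factor the denominator: z**2 + 2*z - 8 = (z + 4)(z - 2).
Partial fractions: 12/((z - 2)*(z + 4)) = -2/(z + 4) + 2/(z - 2).
An antiderivative is F(z) = 2*log(z - 2) - 2*log(z + 4).
Then F(7) - F(4) = (-2*log(11) + 2*log(5)) - (-log(16)) = -2*log(11) + 4*log(2) + 2*log(5).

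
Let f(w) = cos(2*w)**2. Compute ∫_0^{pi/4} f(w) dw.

pi/8

Use the identity cos^2(2*w) = (1 + cos(4*w))/2.
An antiderivative is F(w) = w/2 + sin(4*w)/8.
Then F(pi/4) - F(0) = (pi/8) - (0) = pi/8.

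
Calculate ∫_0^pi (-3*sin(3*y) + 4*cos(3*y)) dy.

-2

An antiderivative is F(y) = 4*sin(3*y)/3 + cos(3*y).
Then F(pi) - F(0) = (-1) - (1) = -2.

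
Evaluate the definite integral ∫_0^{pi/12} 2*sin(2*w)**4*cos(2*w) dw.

1/160

Let u = sin(2*w), so du = 2*cos(2*w) dw. When w = 0, u = 0; when w = pi/12, u = 1/2.
The integral becomes ∫ u**4 du from 0 to 1/2, with antiderivative u**5/5.
Back in w: F(w) = sin(2*w)**5/5.
Then F(pi/12) - F(0) = (1/160) - (0) = 1/160.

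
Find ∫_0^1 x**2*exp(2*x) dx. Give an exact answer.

Integrate by parts twice (u = x^2, dv = exp(2*x) dx).
An antiderivative is F(x) = (2*x**2 - 2*x + 1)*exp(2*x)/4.
Then F(1) - F(0) = (exp(2)/4) - (1/4) = -1/4 + exp(2)/4.

-1/4 + exp(2)/4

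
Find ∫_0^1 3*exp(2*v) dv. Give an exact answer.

An antiderivative is F(v) = 3*exp(2*v)/2.
Then F(1) - F(0) = (3*exp(2)/2) - (3/2) = -3/2 + 3*exp(2)/2.

-3/2 + 3*exp(2)/2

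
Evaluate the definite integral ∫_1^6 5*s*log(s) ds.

-175/4 + 90*log(2) + 90*log(3)

Integrate by parts once (u = ln s, dv = 5*s ds).
An antiderivative is F(s) = 5*s**2*(2*log(s) - 1)/4.
Then F(6) - F(1) = (-45 + 90*log(2) + 90*log(3)) - (-5/4) = -175/4 + 90*log(2) + 90*log(3).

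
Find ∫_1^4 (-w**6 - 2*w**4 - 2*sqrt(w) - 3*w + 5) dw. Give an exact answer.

By the power rule, an antiderivative is F(w) = -w**7/7 - 2*w**5/5 - 4*w**(3/2)/3 - 3*w**2/2 + 5*w.
Then F(4) - F(1) = (-290308/105) - (341/210) = -580957/210.

-580957/210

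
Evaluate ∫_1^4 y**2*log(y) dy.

Integrate by parts once (u = ln y, dv = y**2 dy).
An antiderivative is F(y) = y**3*(3*log(y) - 1)/9.
Then F(4) - F(1) = (-64/9 + 128*log(2)/3) - (-1/9) = -7 + 128*log(2)/3.

-7 + 128*log(2)/3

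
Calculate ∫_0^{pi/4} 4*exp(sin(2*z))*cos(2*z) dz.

-2 + 2*E

Let u = sin(2*z), so du = 2*cos(2*z) dz. When z = 0, u = 0; when z = pi/4, u = 1.
The integral becomes 2·∫ exp(u) du from 0 to 1, with antiderivative 2*exp(u).
Back in z: F(z) = 2*exp(sin(2*z)).
Then F(pi/4) - F(0) = (2*E) - (2) = -2 + 2*E.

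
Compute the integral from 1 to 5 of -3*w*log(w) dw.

Integrate by parts once (u = ln w, dv = -3*w dw).
An antiderivative is F(w) = -3*w**2*(2*log(w) - 1)/4.
Then F(5) - F(1) = (75/4 - 75*log(5)/2) - (3/4) = 18 - 75*log(5)/2.

18 - 75*log(5)/2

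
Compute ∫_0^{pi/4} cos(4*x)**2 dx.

Use the identity cos^2(4*x) = (1 + cos(8*x))/2.
An antiderivative is F(x) = x/2 + sin(8*x)/16.
Then F(pi/4) - F(0) = (pi/8) - (0) = pi/8.

pi/8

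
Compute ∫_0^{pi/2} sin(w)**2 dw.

pi/4

Use the identity sin^2(w) = (1 - cos(2*w))/2.
An antiderivative is F(w) = w/2 - sin(2*w)/4.
Then F(pi/2) - F(0) = (pi/4) - (0) = pi/4.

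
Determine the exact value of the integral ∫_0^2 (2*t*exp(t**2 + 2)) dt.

-exp(2) + exp(6)

Let u = t**2 + 2, so du = 2*t dt. When t = 0, u = 2; when t = 2, u = 6.
The integral becomes ∫ exp(u) du from 2 to 6, with antiderivative exp(u).
Back in t: F(t) = exp(t**2 + 2).
Then F(2) - F(0) = (exp(6)) - (exp(2)) = -exp(2) + exp(6).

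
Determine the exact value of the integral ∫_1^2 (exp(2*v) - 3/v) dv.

An antiderivative is F(v) = exp(2*v)/2 - 3*log(v).
Then F(2) - F(1) = (-log(8) + exp(4)/2) - (exp(2)/2) = -exp(2)/2 - log(8) + exp(4)/2.

-exp(2)/2 - log(8) + exp(4)/2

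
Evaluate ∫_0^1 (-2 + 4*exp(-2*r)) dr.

An antiderivative is F(r) = -2*r - 2*exp(-2*r).
Then F(1) - F(0) = (-2 - 2*exp(-2)) - (-2) = -2*exp(-2).

-2*exp(-2)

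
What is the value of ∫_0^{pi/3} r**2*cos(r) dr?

-sqrt(3) + sqrt(3)*pi**2/18 + pi/3

Integrate by parts twice (u = r^2, dv = cos(r) dr).
An antiderivative is F(r) = r**2*sin(r) + 2*r*cos(r) - 2*sin(r).
Then F(pi/3) - F(0) = (-sqrt(3) + sqrt(3)*pi**2/18 + pi/3) - (0) = -sqrt(3) + sqrt(3)*pi**2/18 + pi/3.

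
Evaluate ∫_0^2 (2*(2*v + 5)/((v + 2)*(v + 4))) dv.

Factor the denominator: v**2 + 6*v + 8 = (v + 4)(v + 2).
Partial fractions: 2*(2*v + 5)/((v + 2)*(v + 4)) = 3/(v + 4) + 1/(v + 2).
An antiderivative is F(v) = log(v + 2) + 3*log(v + 4).
Then F(2) - F(0) = (3*log(3) + 5*log(2)) - (7*log(2)) = log(27/4).

log(27/4)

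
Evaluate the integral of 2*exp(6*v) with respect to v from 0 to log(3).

728/3

Let u = exp(v), so du = exp(v) dv. When v = 0, u = 1; when v = log(3), u = 3.
The integral becomes 2·∫ u**5 du from 1 to 3, with antiderivative u**6/3.
Back in v: F(v) = exp(6*v)/3.
Then F(log(3)) - F(0) = (243) - (1/3) = 728/3.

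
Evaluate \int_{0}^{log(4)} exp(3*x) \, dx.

Let u = exp(x), so du = exp(x) dx. When x = 0, u = 1; when x = log(4), u = 4.
The integral becomes ∫ u**2 du from 1 to 4, with antiderivative u**3/3.
Back in x: F(x) = exp(3*x)/3.
Then F(log(4)) - F(0) = (64/3) - (1/3) = 21.

21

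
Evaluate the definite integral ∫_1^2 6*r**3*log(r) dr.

Integrate by parts once (u = ln r, dv = 6*r**3 dr).
An antiderivative is F(r) = 3*r**4*(4*log(r) - 1)/8.
Then F(2) - F(1) = (-6 + 24*log(2)) - (-3/8) = -45/8 + 24*log(2).

-45/8 + 24*log(2)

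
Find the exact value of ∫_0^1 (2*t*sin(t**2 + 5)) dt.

Let u = t**2 + 5, so du = 2*t dt. When t = 0, u = 5; when t = 1, u = 6.
The integral becomes ∫ sin(u) du from 5 to 6, with antiderivative -cos(u).
Back in t: F(t) = -cos(t**2 + 5).
Then F(1) - F(0) = (-cos(6)) - (-cos(5)) = -cos(6) + cos(5).

-cos(6) + cos(5)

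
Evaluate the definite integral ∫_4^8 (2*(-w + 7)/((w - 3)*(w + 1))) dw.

-8*log(3) + 6*log(5)

Factor the denominator: w**2 - 2*w - 3 = (w + 1)(w - 3).
Partial fractions: 2*(-w + 7)/((w - 3)*(w + 1)) = -4/(w + 1) + 2/(w - 3).
An antiderivative is F(w) = 2*log(w - 3) - 4*log(w + 1).
Then F(8) - F(4) = (-8*log(3) + 2*log(5)) - (-4*log(5)) = -8*log(3) + 6*log(5).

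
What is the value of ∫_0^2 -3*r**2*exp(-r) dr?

Integrate by parts twice (u = r^2, dv = -3*exp(-r) dr).
An antiderivative is F(r) = (3*r**2 + 6*r + 6)*exp(-r).
Then F(2) - F(0) = (30*exp(-2)) - (6) = -6 + 30*exp(-2).

-6 + 30*exp(-2)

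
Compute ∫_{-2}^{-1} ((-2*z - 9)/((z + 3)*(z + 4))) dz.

log(3/16)

Factor the denominator: z**2 + 7*z + 12 = (z + 4)(z + 3).
Partial fractions: (-2*z - 9)/((z + 3)*(z + 4)) = 1/(z + 4) - 3/(z + 3).
An antiderivative is F(z) = -3*log(z + 3) + log(z + 4).
Then F(-1) - F(-2) = (log(3/8)) - (log(2)) = log(3/16).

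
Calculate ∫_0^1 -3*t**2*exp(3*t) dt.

Integrate by parts twice (u = t^2, dv = -3*exp(3*t) dt).
An antiderivative is F(t) = (-9*t**2 + 6*t - 2)*exp(3*t)/9.
Then F(1) - F(0) = (-5*exp(3)/9) - (-2/9) = 2/9 - 5*exp(3)/9.

2/9 - 5*exp(3)/9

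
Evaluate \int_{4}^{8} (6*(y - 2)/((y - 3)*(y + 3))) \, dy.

-5*log(7) + log(5) + 5*log(11)

Factor the denominator: y**2 - 9 = (y + 3)(y - 3).
Partial fractions: 6*(y - 2)/((y - 3)*(y + 3)) = 5/(y + 3) + 1/(y - 3).
An antiderivative is F(y) = log(y - 3) + 5*log(y + 3).
Then F(8) - F(4) = (log(5) + 5*log(11)) - (5*log(7)) = -5*log(7) + log(5) + 5*log(11).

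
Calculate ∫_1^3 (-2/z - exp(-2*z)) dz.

(-4*exp(6)*log(3) - exp(4) + 1)*exp(-6)/2

An antiderivative is F(z) = -2*log(z) + exp(-2*z)/2.
Then F(3) - F(1) = (-2*log(3) + exp(-6)/2) - (exp(-2)/2) = (-4*exp(6)*log(3) - exp(4) + 1)*exp(-6)/2.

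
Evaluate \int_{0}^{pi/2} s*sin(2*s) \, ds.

Integrate by parts once (u = s, dv = sin(2*s) ds).
An antiderivative is F(s) = -s*cos(2*s)/2 + sin(2*s)/4.
Then F(pi/2) - F(0) = (pi/4) - (0) = pi/4.

pi/4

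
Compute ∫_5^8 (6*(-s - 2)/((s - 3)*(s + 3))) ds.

-5*log(5) - log(11) + 8*log(2)

Factor the denominator: s**2 - 9 = (s + 3)(s - 3).
Partial fractions: 6*(-s - 2)/((s - 3)*(s + 3)) = -1/(s + 3) - 5/(s - 3).
An antiderivative is F(s) = -5*log(s - 3) - log(s + 3).
Then F(8) - F(5) = (-5*log(5) - log(11)) - (-8*log(2)) = -5*log(5) - log(11) + 8*log(2).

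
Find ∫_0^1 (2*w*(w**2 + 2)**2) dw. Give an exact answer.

19/3

Let u = w**2 + 2, so du = 2*w dw. When w = 0, u = 2; when w = 1, u = 3.
The integral becomes ∫ u**2 du from 2 to 3, with antiderivative u**3/3.
Back in w: F(w) = (w**2 + 2)**3/3.
Then F(1) - F(0) = (9) - (8/3) = 19/3.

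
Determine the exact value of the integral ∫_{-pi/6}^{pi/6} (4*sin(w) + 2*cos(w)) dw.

2

An antiderivative is F(w) = 2*sin(w) - 4*cos(w).
Then F(pi/6) - F(-pi/6) = (1 - 2*sqrt(3)) - (-2*sqrt(3) - 1) = 2.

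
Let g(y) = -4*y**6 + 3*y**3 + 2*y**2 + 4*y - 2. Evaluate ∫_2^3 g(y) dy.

-93001/84

By the power rule, an antiderivative is F(y) = -4*y**7/7 + 3*y**4/4 + 2*y**3/3 + 2*y**2 - 2*y.
Then F(3) - F(2) = (-32451/28) - (-1088/21) = -93001/84.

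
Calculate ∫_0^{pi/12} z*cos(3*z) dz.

-1/9 + sqrt(2)*pi/72 + sqrt(2)/18

Integrate by parts once (u = z, dv = cos(3*z) dz).
An antiderivative is F(z) = z*sin(3*z)/3 + cos(3*z)/9.
Then F(pi/12) - F(0) = (sqrt(2)*(pi + 4)/72) - (1/9) = -1/9 + sqrt(2)*pi/72 + sqrt(2)/18.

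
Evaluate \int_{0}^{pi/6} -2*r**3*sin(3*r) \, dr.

Integrate by parts 3 times (u = r^3, dv = -2*sin(3*r) dr).
An antiderivative is F(r) = 2*r**3*cos(3*r)/3 - 2*r**2*sin(3*r)/3 - 4*r*cos(3*r)/9 + 4*sin(3*r)/27.
Then F(pi/6) - F(0) = (4/27 - pi**2/54) - (0) = 4/27 - pi**2/54.

4/27 - pi**2/54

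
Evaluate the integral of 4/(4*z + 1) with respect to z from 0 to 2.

log(9)

Let u = 4*z + 1, so du = 4 dz. When z = 0, u = 1; when z = 2, u = 9.
The integral becomes ∫ 1/u du from 1 to 9, with antiderivative log(u).
Back in z: F(z) = log(4*z + 1).
Then F(2) - F(0) = (log(9)) - (0) = log(9).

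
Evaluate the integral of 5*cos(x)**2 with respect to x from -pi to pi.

Use the identity cos^2(x) = (1 + cos(2*x))/2.
An antiderivative is F(x) = 5*x/2 + 5*sin(2*x)/4.
Then F(pi) - F(-pi) = (5*pi/2) - (-5*pi/2) = 5*pi.

5*pi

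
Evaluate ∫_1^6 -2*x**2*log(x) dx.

-144*log(3) - 144*log(2) + 430/9

Integrate by parts once (u = ln x, dv = -2*x**2 dx).
An antiderivative is F(x) = -2*x**3*(3*log(x) - 1)/9.
Then F(6) - F(1) = (-144*log(3) - 144*log(2) + 48) - (2/9) = -144*log(3) - 144*log(2) + 430/9.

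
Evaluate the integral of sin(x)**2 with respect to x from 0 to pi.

pi/2

Use the identity sin^2(x) = (1 - cos(2*x))/2.
An antiderivative is F(x) = x/2 - sin(2*x)/4.
Then F(pi) - F(0) = (pi/2) - (0) = pi/2.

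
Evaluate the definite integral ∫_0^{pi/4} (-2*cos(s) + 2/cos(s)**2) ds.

An antiderivative is F(s) = -2*sin(s) + 2*tan(s).
Then F(pi/4) - F(0) = (2 - sqrt(2)) - (0) = 2 - sqrt(2).

2 - sqrt(2)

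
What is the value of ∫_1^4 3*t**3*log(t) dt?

-765/16 + 384*log(2)

Integrate by parts once (u = ln t, dv = 3*t**3 dt).
An antiderivative is F(t) = 3*t**4*(4*log(t) - 1)/16.
Then F(4) - F(1) = (-48 + 384*log(2)) - (-3/16) = -765/16 + 384*log(2).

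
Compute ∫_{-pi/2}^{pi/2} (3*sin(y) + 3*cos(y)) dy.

An antiderivative is F(y) = 3*sin(y) - 3*cos(y).
Then F(pi/2) - F(-pi/2) = (3) - (-3) = 6.

6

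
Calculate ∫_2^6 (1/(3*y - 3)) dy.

An antiderivative is F(y) = log(3*y - 3)/3.
Then F(6) - F(2) = (log(15)/3) - (log(3)/3) = log(5)/3.

log(5)/3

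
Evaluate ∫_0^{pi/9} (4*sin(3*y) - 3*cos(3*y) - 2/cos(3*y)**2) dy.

An antiderivative is F(y) = -sin(3*y) - 4*cos(3*y)/3 - 2*tan(3*y)/3.
Then F(pi/9) - F(0) = (-7*sqrt(3)/6 - 2/3) - (-4/3) = 2/3 - 7*sqrt(3)/6.

2/3 - 7*sqrt(3)/6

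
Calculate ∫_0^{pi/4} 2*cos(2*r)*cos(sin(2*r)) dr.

sin(1)

Let u = sin(2*r), so du = 2*cos(2*r) dr. When r = 0, u = 0; when r = pi/4, u = 1.
The integral becomes ∫ cos(u) du from 0 to 1, with antiderivative sin(u).
Back in r: F(r) = sin(sin(2*r)).
Then F(pi/4) - F(0) = (sin(1)) - (0) = sin(1).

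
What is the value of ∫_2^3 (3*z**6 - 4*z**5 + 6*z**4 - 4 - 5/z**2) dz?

144367/210

By the power rule, an antiderivative is F(z) = 3*z**7/7 - 2*z**6/3 + 6*z**5/5 - 4*z + 5/z.
Then F(3) - F(2) = (76918/105) - (9469/210) = 144367/210.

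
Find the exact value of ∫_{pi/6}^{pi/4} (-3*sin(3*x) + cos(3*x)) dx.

-sqrt(2)/3 - 1/3

An antiderivative is F(x) = sin(3*x)/3 + cos(3*x).
Then F(pi/4) - F(pi/6) = (-sqrt(2)/3) - (1/3) = -sqrt(2)/3 - 1/3.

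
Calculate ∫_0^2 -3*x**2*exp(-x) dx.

Integrate by parts twice (u = x^2, dv = -3*exp(-x) dx).
An antiderivative is F(x) = (3*x**2 + 6*x + 6)*exp(-x).
Then F(2) - F(0) = (30*exp(-2)) - (6) = -6 + 30*exp(-2).

-6 + 30*exp(-2)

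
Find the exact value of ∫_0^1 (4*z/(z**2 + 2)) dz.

Let u = z**2 + 2, so du = 2*z dz. When z = 0, u = 2; when z = 1, u = 3.
The integral becomes 2·∫ 1/u du from 2 to 3, with antiderivative 2*log(u).
Back in z: F(z) = 2*log(z**2 + 2).
Then F(1) - F(0) = (log(9)) - (log(4)) = log(9/4).

log(9/4)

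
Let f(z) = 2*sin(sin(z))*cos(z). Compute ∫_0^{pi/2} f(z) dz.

2 - 2*cos(1)

Let u = sin(z), so du = cos(z) dz. When z = 0, u = 0; when z = pi/2, u = 1.
The integral becomes 2·∫ sin(u) du from 0 to 1, with antiderivative -2*cos(u).
Back in z: F(z) = -2*cos(sin(z)).
Then F(pi/2) - F(0) = (-2*cos(1)) - (-2) = 2 - 2*cos(1).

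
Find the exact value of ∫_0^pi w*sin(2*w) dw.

Integrate by parts once (u = w, dv = sin(2*w) dw).
An antiderivative is F(w) = -w*cos(2*w)/2 + sin(2*w)/4.
Then F(pi) - F(0) = (-pi/2) - (0) = -pi/2.

-pi/2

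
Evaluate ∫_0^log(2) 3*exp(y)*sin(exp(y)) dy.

-3*cos(2) + 3*cos(1)

Let u = exp(y), so du = exp(y) dy. When y = 0, u = 1; when y = log(2), u = 2.
The integral becomes 3·∫ sin(u) du from 1 to 2, with antiderivative -3*cos(u).
Back in y: F(y) = -3*cos(exp(y)).
Then F(log(2)) - F(0) = (-3*cos(2)) - (-3*cos(1)) = -3*cos(2) + 3*cos(1).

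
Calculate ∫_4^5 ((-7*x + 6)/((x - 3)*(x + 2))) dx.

Factor the denominator: x**2 - x - 6 = (x + 2)(x - 3).
Partial fractions: (-7*x + 6)/((x - 3)*(x + 2)) = -4/(x + 2) - 3/(x - 3).
An antiderivative is F(x) = -3*log(x - 3) - 4*log(x + 2).
Then F(5) - F(4) = (-4*log(7) - 3*log(2)) - (-4*log(3) - 4*log(2)) = -4*log(7) + log(2) + 4*log(3).

-4*log(7) + log(2) + 4*log(3)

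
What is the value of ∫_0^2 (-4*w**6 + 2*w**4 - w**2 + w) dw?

By the power rule, an antiderivative is F(w) = -4*w**7/7 + 2*w**5/5 - w**3/3 + w**2/2.
Then F(2) - F(0) = (-6406/105) - (0) = -6406/105.

-6406/105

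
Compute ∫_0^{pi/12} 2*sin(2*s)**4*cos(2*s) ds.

Let u = sin(2*s), so du = 2*cos(2*s) ds. When s = 0, u = 0; when s = pi/12, u = 1/2.
The integral becomes ∫ u**4 du from 0 to 1/2, with antiderivative u**5/5.
Back in s: F(s) = sin(2*s)**5/5.
Then F(pi/12) - F(0) = (1/160) - (0) = 1/160.

1/160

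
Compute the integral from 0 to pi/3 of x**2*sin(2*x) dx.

-3/8 + pi**2/36 + sqrt(3)*pi/12

Integrate by parts twice (u = x^2, dv = sin(2*x) dx).
An antiderivative is F(x) = -x**2*cos(2*x)/2 + x*sin(2*x)/2 + cos(2*x)/4.
Then F(pi/3) - F(0) = (-1/8 + pi**2/36 + sqrt(3)*pi/12) - (1/4) = -3/8 + pi**2/36 + sqrt(3)*pi/12.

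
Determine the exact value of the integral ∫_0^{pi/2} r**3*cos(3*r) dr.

Integrate by parts 3 times (u = r^3, dv = cos(3*r) dr).
An antiderivative is F(r) = r**3*sin(3*r)/3 + r**2*cos(3*r)/3 - 2*r*sin(3*r)/9 - 2*cos(3*r)/27.
Then F(pi/2) - F(0) = (-pi**3/24 + pi/9) - (-2/27) = -pi**3/24 + 2/27 + pi/9.

-pi**3/24 + 2/27 + pi/9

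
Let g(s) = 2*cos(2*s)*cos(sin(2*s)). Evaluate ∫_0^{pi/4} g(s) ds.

sin(1)

Let u = sin(2*s), so du = 2*cos(2*s) ds. When s = 0, u = 0; when s = pi/4, u = 1.
The integral becomes ∫ cos(u) du from 0 to 1, with antiderivative sin(u).
Back in s: F(s) = sin(sin(2*s)).
Then F(pi/4) - F(0) = (sin(1)) - (0) = sin(1).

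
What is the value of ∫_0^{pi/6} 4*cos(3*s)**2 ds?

pi/3

Use the identity cos^2(3*s) = (1 + cos(6*s))/2.
An antiderivative is F(s) = 2*s + sin(6*s)/3.
Then F(pi/6) - F(0) = (pi/3) - (0) = pi/3.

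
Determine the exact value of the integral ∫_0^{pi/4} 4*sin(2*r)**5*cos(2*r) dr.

1/3

Let u = sin(2*r), so du = 2*cos(2*r) dr. When r = 0, u = 0; when r = pi/4, u = 1.
The integral becomes 2·∫ u**5 du from 0 to 1, with antiderivative u**6/3.
Back in r: F(r) = sin(2*r)**6/3.
Then F(pi/4) - F(0) = (1/3) - (0) = 1/3.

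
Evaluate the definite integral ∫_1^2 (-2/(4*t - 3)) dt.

-log(5)/2

An antiderivative is F(t) = -log(4*t - 3)/2.
Then F(2) - F(1) = (-log(5)/2) - (0) = -log(5)/2.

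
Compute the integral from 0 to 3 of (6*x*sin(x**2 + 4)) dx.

Let u = x**2 + 4, so du = 2*x dx. When x = 0, u = 4; when x = 3, u = 13.
The integral becomes 3·∫ sin(u) du from 4 to 13, with antiderivative -3*cos(u).
Back in x: F(x) = -3*cos(x**2 + 4).
Then F(3) - F(0) = (-3*cos(13)) - (-3*cos(4)) = -3*cos(13) + 3*cos(4).

-3*cos(13) + 3*cos(4)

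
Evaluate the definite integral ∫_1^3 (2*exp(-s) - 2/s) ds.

An antiderivative is F(s) = -2*log(s) - 2*exp(-s).
Then F(3) - F(1) = (-2*log(3) - 2*exp(-3)) - (-2*exp(-1)) = -2*log(3) - 2*exp(-3) + 2*exp(-1).

-2*log(3) - 2*exp(-3) + 2*exp(-1)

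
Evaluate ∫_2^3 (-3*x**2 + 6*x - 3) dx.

-7

By the power rule, an antiderivative is F(x) = -x**3 + 3*x**2 - 3*x.
Then F(3) - F(2) = (-9) - (-2) = -7.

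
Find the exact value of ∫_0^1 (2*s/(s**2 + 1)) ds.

Let u = s**2 + 1, so du = 2*s ds. When s = 0, u = 1; when s = 1, u = 2.
The integral becomes ∫ 1/u du from 1 to 2, with antiderivative log(u).
Back in s: F(s) = log(s**2 + 1).
Then F(1) - F(0) = (log(2)) - (0) = log(2).

log(2)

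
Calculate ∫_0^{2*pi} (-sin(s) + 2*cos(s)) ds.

An antiderivative is F(s) = 2*sin(s) + cos(s).
Then F(2*pi) - F(0) = (1) - (1) = 0.

0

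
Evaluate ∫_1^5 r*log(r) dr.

Integrate by parts once (u = ln r, dv = r dr).
An antiderivative is F(r) = r**2*(2*log(r) - 1)/4.
Then F(5) - F(1) = (-25/4 + 25*log(5)/2) - (-1/4) = -6 + 25*log(5)/2.

-6 + 25*log(5)/2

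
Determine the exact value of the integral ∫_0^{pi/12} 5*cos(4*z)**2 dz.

Use the identity cos^2(4*z) = (1 + cos(8*z))/2.
An antiderivative is F(z) = 5*z/2 + 5*sin(8*z)/16.
Then F(pi/12) - F(0) = (5*sqrt(3)/32 + 5*pi/24) - (0) = 5*sqrt(3)/32 + 5*pi/24.

5*sqrt(3)/32 + 5*pi/24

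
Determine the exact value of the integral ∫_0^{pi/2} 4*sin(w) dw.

4

An antiderivative is F(w) = -4*cos(w).
Then F(pi/2) - F(0) = (0) - (-4) = 4.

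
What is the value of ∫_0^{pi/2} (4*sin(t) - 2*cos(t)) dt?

An antiderivative is F(t) = -2*sin(t) - 4*cos(t).
Then F(pi/2) - F(0) = (-2) - (-4) = 2.

2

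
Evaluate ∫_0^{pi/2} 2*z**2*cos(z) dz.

Integrate by parts twice (u = z^2, dv = 2*cos(z) dz).
An antiderivative is F(z) = 2*z**2*sin(z) + 4*z*cos(z) - 4*sin(z).
Then F(pi/2) - F(0) = (-4 + pi**2/2) - (0) = -4 + pi**2/2.

-4 + pi**2/2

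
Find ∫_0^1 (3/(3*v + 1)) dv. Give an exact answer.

An antiderivative is F(v) = log(3*v + 1).
Then F(1) - F(0) = (log(4)) - (0) = log(4).

log(4)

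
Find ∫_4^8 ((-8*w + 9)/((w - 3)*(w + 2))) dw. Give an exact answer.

Factor the denominator: w**2 - w - 6 = (w + 2)(w - 3).
Partial fractions: (-8*w + 9)/((w - 3)*(w + 2)) = -5/(w + 2) - 3/(w - 3).
An antiderivative is F(w) = -3*log(w - 3) - 5*log(w + 2).
Then F(8) - F(4) = (-8*log(5) - 5*log(2)) - (-5*log(3) - 5*log(2)) = -8*log(5) + 5*log(3).

-8*log(5) + 5*log(3)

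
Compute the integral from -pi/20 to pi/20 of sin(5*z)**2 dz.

-1/10 + pi/20

Use the identity sin^2(5*z) = (1 - cos(10*z))/2.
An antiderivative is F(z) = z/2 - sin(10*z)/20.
Then F(pi/20) - F(-pi/20) = (-1/20 + pi/40) - (1/20 - pi/40) = -1/10 + pi/20.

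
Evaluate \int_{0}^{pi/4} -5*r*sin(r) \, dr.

Integrate by parts once (u = r, dv = -5*sin(r) dr).
An antiderivative is F(r) = 5*r*cos(r) - 5*sin(r).
Then F(pi/4) - F(0) = (5*sqrt(2)*(-4 + pi)/8) - (0) = 5*sqrt(2)*(-4 + pi)/8.

5*sqrt(2)*(-4 + pi)/8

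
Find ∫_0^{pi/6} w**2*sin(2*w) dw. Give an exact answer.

-1/8 - pi**2/144 + sqrt(3)*pi/24

Integrate by parts twice (u = w^2, dv = sin(2*w) dw).
An antiderivative is F(w) = -w**2*cos(2*w)/2 + w*sin(2*w)/2 + cos(2*w)/4.
Then F(pi/6) - F(0) = (-pi**2/144 + 1/8 + sqrt(3)*pi/24) - (1/4) = -1/8 - pi**2/144 + sqrt(3)*pi/24.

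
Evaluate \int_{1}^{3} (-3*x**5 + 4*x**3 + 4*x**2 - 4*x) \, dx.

-796/3

By the power rule, an antiderivative is F(x) = -x**6/2 + x**4 + 4*x**3/3 - 2*x**2.
Then F(3) - F(1) = (-531/2) - (-1/6) = -796/3.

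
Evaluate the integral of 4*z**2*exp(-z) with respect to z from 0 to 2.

Integrate by parts twice (u = z^2, dv = 4*exp(-z) dz).
An antiderivative is F(z) = (-4*z**2 - 8*z - 8)*exp(-z).
Then F(2) - F(0) = (-40*exp(-2)) - (-8) = 8 - 40*exp(-2).

8 - 40*exp(-2)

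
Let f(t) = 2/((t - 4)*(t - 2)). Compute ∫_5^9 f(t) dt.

Factor the denominator: t**2 - 6*t + 8 = (t - 2)(t - 4).
Partial fractions: 2/((t - 4)*(t - 2)) = -1/(t - 2) + 1/(t - 4).
An antiderivative is F(t) = log(t - 4) - log(t - 2).
Then F(9) - F(5) = (log(5/7)) - (-log(3)) = log(15/7).

log(15/7)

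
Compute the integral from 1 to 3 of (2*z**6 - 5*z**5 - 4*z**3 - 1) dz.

By the power rule, an antiderivative is F(z) = 2*z**7/7 - 5*z**6/6 - z**4 - z.
Then F(3) - F(1) = (-933/14) - (-107/42) = -1346/21.

-1346/21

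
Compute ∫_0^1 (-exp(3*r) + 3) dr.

10/3 - exp(3)/3

An antiderivative is F(r) = -exp(3*r)/3 + 3*r.
Then F(1) - F(0) = (3 - exp(3)/3) - (-1/3) = 10/3 - exp(3)/3.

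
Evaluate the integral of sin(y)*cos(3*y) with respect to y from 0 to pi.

0

Use the identity sin(y)cos(3*y) = [sin(4*y) + sin(-2*y)]/2.
An antiderivative is F(y) = cos(2*y)/4 - cos(4*y)/8.
Then F(pi) - F(0) = (1/8) - (1/8) = 0.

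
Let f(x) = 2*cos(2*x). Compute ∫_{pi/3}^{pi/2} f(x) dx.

-sqrt(3)/2

An antiderivative is F(x) = sin(2*x).
Then F(pi/2) - F(pi/3) = (0) - (sqrt(3)/2) = -sqrt(3)/2.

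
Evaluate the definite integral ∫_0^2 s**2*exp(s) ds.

Integrate by parts twice (u = s^2, dv = exp(s) ds).
An antiderivative is F(s) = (s**2 - 2*s + 2)*exp(s).
Then F(2) - F(0) = (2*exp(2)) - (2) = -2 + 2*exp(2).

-2 + 2*exp(2)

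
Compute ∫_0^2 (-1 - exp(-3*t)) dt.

-7/3 + exp(-6)/3

An antiderivative is F(t) = -t + exp(-3*t)/3.
Then F(2) - F(0) = (-2 + exp(-6)/3) - (1/3) = -7/3 + exp(-6)/3.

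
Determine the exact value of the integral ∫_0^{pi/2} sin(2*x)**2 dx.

pi/4

Use the identity sin^2(2*x) = (1 - cos(4*x))/2.
An antiderivative is F(x) = x/2 - sin(4*x)/8.
Then F(pi/2) - F(0) = (pi/4) - (0) = pi/4.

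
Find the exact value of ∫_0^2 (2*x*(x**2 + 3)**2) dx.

316/3

Let u = x**2 + 3, so du = 2*x dx. When x = 0, u = 3; when x = 2, u = 7.
The integral becomes ∫ u**2 du from 3 to 7, with antiderivative u**3/3.
Back in x: F(x) = (x**2 + 3)**3/3.
Then F(2) - F(0) = (343/3) - (9) = 316/3.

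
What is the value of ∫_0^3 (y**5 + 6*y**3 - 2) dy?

By the power rule, an antiderivative is F(y) = y**6/6 + 3*y**4/2 - 2*y.
Then F(3) - F(0) = (237) - (0) = 237.

237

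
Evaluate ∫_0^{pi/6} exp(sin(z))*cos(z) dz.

Let u = sin(z), so du = cos(z) dz. When z = 0, u = 0; when z = pi/6, u = 1/2.
The integral becomes ∫ exp(u) du from 0 to 1/2, with antiderivative exp(u).
Back in z: F(z) = exp(sin(z)).
Then F(pi/6) - F(0) = (exp(1/2)) - (1) = -1 + exp(1/2).

-1 + exp(1/2)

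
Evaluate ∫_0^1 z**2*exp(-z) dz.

Integrate by parts twice (u = z^2, dv = exp(-z) dz).
An antiderivative is F(z) = (-z**2 - 2*z - 2)*exp(-z).
Then F(1) - F(0) = (-5*exp(-1)) - (-2) = 2 - 5*exp(-1).

2 - 5*exp(-1)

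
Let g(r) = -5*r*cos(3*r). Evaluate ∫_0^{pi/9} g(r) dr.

Integrate by parts once (u = r, dv = -5*cos(3*r) dr).
An antiderivative is F(r) = -5*r*sin(3*r)/3 - 5*cos(3*r)/9.
Then F(pi/9) - F(0) = (-5*sqrt(3)*pi/54 - 5/18) - (-5/9) = -5*sqrt(3)*pi/54 + 5/18.

-5*sqrt(3)*pi/54 + 5/18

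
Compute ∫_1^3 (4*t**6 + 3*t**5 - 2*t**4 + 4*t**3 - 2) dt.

55732/35

By the power rule, an antiderivative is F(t) = 4*t**7/7 + t**6/2 - 2*t**5/5 + t**4 - 2*t.
Then F(3) - F(1) = (111441/70) - (-23/70) = 55732/35.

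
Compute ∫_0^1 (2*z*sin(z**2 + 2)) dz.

cos(2) - cos(3)

Let u = z**2 + 2, so du = 2*z dz. When z = 0, u = 2; when z = 1, u = 3.
The integral becomes ∫ sin(u) du from 2 to 3, with antiderivative -cos(u).
Back in z: F(z) = -cos(z**2 + 2).
Then F(1) - F(0) = (-cos(3)) - (-cos(2)) = cos(2) - cos(3).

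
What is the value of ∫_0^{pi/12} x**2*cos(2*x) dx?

Integrate by parts twice (u = x^2, dv = cos(2*x) dx).
An antiderivative is F(x) = x**2*sin(2*x)/2 + x*cos(2*x)/2 - sin(2*x)/4.
Then F(pi/12) - F(0) = (-1/8 + pi**2/576 + sqrt(3)*pi/48) - (0) = -1/8 + pi**2/576 + sqrt(3)*pi/48.

-1/8 + pi**2/576 + sqrt(3)*pi/48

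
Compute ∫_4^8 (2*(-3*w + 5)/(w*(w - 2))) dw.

-log(96)

Factor the denominator: w**2 - 2*w = w(w - 2).
Partial fractions: 2*(-3*w + 5)/(w*(w - 2)) = -5/w - 1/(w - 2).
An antiderivative is F(w) = -5*log(w) - log(w - 2).
Then F(8) - F(4) = (-16*log(2) - log(3)) - (-11*log(2)) = -log(96).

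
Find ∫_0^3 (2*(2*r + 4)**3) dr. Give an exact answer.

2436

Let u = 2*r + 4, so du = 2 dr. When r = 0, u = 4; when r = 3, u = 10.
The integral becomes ∫ u**3 du from 4 to 10, with antiderivative u**4/4.
Back in r: F(r) = (2*r + 4)**4/4.
Then F(3) - F(0) = (2500) - (64) = 2436.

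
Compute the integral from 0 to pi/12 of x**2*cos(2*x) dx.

-1/8 + pi**2/576 + sqrt(3)*pi/48

Integrate by parts twice (u = x^2, dv = cos(2*x) dx).
An antiderivative is F(x) = x**2*sin(2*x)/2 + x*cos(2*x)/2 - sin(2*x)/4.
Then F(pi/12) - F(0) = (-1/8 + pi**2/576 + sqrt(3)*pi/48) - (0) = -1/8 + pi**2/576 + sqrt(3)*pi/48.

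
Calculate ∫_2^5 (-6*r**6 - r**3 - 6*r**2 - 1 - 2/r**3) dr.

-23535411/350

By the power rule, an antiderivative is F(r) = -6*r**7/7 - r**4/4 - 2*r**3 - r + r**(-2).
Then F(5) - F(2) = (-47162847/700) - (-3681/28) = -23535411/350.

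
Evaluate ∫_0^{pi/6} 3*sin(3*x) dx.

An antiderivative is F(x) = -cos(3*x).
Then F(pi/6) - F(0) = (0) - (-1) = 1.

1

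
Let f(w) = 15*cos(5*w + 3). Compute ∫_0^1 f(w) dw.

-3*sin(3) + 3*sin(8)

Let u = 5*w + 3, so du = 5 dw. When w = 0, u = 3; when w = 1, u = 8.
The integral becomes 3·∫ cos(u) du from 3 to 8, with antiderivative 3*sin(u).
Back in w: F(w) = 3*sin(5*w + 3).
Then F(1) - F(0) = (3*sin(8)) - (3*sin(3)) = -3*sin(3) + 3*sin(8).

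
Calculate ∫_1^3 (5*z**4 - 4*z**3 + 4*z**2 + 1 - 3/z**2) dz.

590/3

By the power rule, an antiderivative is F(z) = z**5 - z**4 + 4*z**3/3 + z + 3/z.
Then F(3) - F(1) = (202) - (16/3) = 590/3.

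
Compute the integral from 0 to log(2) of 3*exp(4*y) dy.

45/4

Let u = exp(y), so du = exp(y) dy. When y = 0, u = 1; when y = log(2), u = 2.
The integral becomes 3·∫ u**3 du from 1 to 2, with antiderivative 3*u**4/4.
Back in y: F(y) = 3*exp(4*y)/4.
Then F(log(2)) - F(0) = (12) - (3/4) = 45/4.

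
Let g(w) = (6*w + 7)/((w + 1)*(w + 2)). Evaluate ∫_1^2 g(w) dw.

Factor the denominator: w**2 + 3*w + 2 = (w + 2)(w + 1).
Partial fractions: (6*w + 7)/((w + 1)*(w + 2)) = 5/(w + 2) + 1/(w + 1).
An antiderivative is F(w) = log(w + 1) + 5*log(w + 2).
Then F(2) - F(1) = (log(3) + 10*log(2)) - (log(2) + 5*log(3)) = -4*log(3) + 9*log(2).

-4*log(3) + 9*log(2)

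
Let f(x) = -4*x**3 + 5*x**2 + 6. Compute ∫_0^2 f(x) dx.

By the power rule, an antiderivative is F(x) = -x**4 + 5*x**3/3 + 6*x.
Then F(2) - F(0) = (28/3) - (0) = 28/3.

28/3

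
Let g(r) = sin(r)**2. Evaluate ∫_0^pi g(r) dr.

pi/2

Use the identity sin^2(r) = (1 - cos(2*r))/2.
An antiderivative is F(r) = r/2 - sin(2*r)/4.
Then F(pi) - F(0) = (pi/2) - (0) = pi/2.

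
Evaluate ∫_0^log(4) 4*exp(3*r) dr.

84

Let u = exp(r), so du = exp(r) dr. When r = 0, u = 1; when r = log(4), u = 4.
The integral becomes 4·∫ u**2 du from 1 to 4, with antiderivative 4*u**3/3.
Back in r: F(r) = 4*exp(3*r)/3.
Then F(log(4)) - F(0) = (256/3) - (4/3) = 84.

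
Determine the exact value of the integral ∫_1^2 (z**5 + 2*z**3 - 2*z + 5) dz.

20

By the power rule, an antiderivative is F(z) = z**6/6 + z**4/2 - z**2 + 5*z.
Then F(2) - F(1) = (74/3) - (14/3) = 20.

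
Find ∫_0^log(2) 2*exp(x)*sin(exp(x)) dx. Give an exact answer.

-2*cos(2) + 2*cos(1)

Let u = exp(x), so du = exp(x) dx. When x = 0, u = 1; when x = log(2), u = 2.
The integral becomes 2·∫ sin(u) du from 1 to 2, with antiderivative -2*cos(u).
Back in x: F(x) = -2*cos(exp(x)).
Then F(log(2)) - F(0) = (-2*cos(2)) - (-2*cos(1)) = -2*cos(2) + 2*cos(1).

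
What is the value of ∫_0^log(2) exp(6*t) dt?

21/2

Let u = exp(t), so du = exp(t) dt. When t = 0, u = 1; when t = log(2), u = 2.
The integral becomes ∫ u**5 du from 1 to 2, with antiderivative u**6/6.
Back in t: F(t) = exp(6*t)/6.
Then F(log(2)) - F(0) = (32/3) - (1/6) = 21/2.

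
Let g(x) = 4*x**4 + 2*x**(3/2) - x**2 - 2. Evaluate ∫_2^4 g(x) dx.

11948/15 - 16*sqrt(2)/5

By the power rule, an antiderivative is F(x) = 4*x**(5/2)/5 + 4*x**5/5 - x**3/3 - 2*x.
Then F(4) - F(2) = (12232/15) - (16*sqrt(2)/5 + 284/15) = 11948/15 - 16*sqrt(2)/5.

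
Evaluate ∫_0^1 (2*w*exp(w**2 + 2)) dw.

Let u = w**2 + 2, so du = 2*w dw. When w = 0, u = 2; when w = 1, u = 3.
The integral becomes ∫ exp(u) du from 2 to 3, with antiderivative exp(u).
Back in w: F(w) = exp(w**2 + 2).
Then F(1) - F(0) = (exp(3)) - (exp(2)) = -exp(2) + exp(3).

-exp(2) + exp(3)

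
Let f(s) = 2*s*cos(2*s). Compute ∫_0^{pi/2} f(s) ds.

-1

Integrate by parts once (u = s, dv = 2*cos(2*s) ds).
An antiderivative is F(s) = s*sin(2*s) + cos(2*s)/2.
Then F(pi/2) - F(0) = (-1/2) - (1/2) = -1.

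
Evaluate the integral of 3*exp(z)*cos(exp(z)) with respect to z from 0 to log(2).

-3*sin(1) + 3*sin(2)

Let u = exp(z), so du = exp(z) dz. When z = 0, u = 1; when z = log(2), u = 2.
The integral becomes 3·∫ cos(u) du from 1 to 2, with antiderivative 3*sin(u).
Back in z: F(z) = 3*sin(exp(z)).
Then F(log(2)) - F(0) = (3*sin(2)) - (3*sin(1)) = -3*sin(1) + 3*sin(2).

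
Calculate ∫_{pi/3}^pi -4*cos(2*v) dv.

An antiderivative is F(v) = -2*sin(2*v).
Then F(pi) - F(pi/3) = (0) - (-sqrt(3)) = sqrt(3).

sqrt(3)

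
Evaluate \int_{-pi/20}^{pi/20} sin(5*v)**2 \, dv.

Use the identity sin^2(5*v) = (1 - cos(10*v))/2.
An antiderivative is F(v) = v/2 - sin(10*v)/20.
Then F(pi/20) - F(-pi/20) = (-1/20 + pi/40) - (1/20 - pi/40) = -1/10 + pi/20.

-1/10 + pi/20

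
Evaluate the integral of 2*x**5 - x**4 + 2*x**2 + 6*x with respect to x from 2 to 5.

By the power rule, an antiderivative is F(x) = x**6/3 - x**5/5 + 2*x**3/3 + 3*x**2.
Then F(5) - F(2) = (14225/3) - (484/15) = 23547/5.

23547/5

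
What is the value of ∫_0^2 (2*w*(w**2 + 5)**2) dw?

Let u = w**2 + 5, so du = 2*w dw. When w = 0, u = 5; when w = 2, u = 9.
The integral becomes ∫ u**2 du from 5 to 9, with antiderivative u**3/3.
Back in w: F(w) = (w**2 + 5)**3/3.
Then F(2) - F(0) = (243) - (125/3) = 604/3.

604/3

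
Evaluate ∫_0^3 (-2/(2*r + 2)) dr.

-log(4)

An antiderivative is F(r) = -log(2*r + 2).
Then F(3) - F(0) = (-log(8)) - (-log(2)) = -log(4).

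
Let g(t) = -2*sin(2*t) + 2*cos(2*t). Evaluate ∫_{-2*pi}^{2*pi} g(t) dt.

0

An antiderivative is F(t) = sin(2*t) + cos(2*t).
Then F(2*pi) - F(-2*pi) = (1) - (1) = 0.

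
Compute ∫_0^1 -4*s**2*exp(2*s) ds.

1 - exp(2)

Integrate by parts twice (u = s^2, dv = -4*exp(2*s) ds).
An antiderivative is F(s) = (-2*s**2 + 2*s - 1)*exp(2*s).
Then F(1) - F(0) = (-exp(2)) - (-1) = 1 - exp(2).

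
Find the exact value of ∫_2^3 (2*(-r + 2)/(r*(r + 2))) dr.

-4*log(5) + 2*log(3) + 6*log(2)

Factor the denominator: r**2 + 2*r = (r + 2)r.
Partial fractions: 2*(-r + 2)/(r*(r + 2)) = -4/(r + 2) + 2/r.
An antiderivative is F(r) = 2*log(r) - 4*log(r + 2).
Then F(3) - F(2) = (-4*log(5) + 2*log(3)) - (-log(64)) = -4*log(5) + 2*log(3) + 6*log(2).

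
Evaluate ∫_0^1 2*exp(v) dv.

-2 + 2*E

An antiderivative is F(v) = 2*exp(v).
Then F(1) - F(0) = (2*E) - (2) = -2 + 2*E.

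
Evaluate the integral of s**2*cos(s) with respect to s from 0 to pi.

Integrate by parts twice (u = s^2, dv = cos(s) ds).
An antiderivative is F(s) = s**2*sin(s) + 2*s*cos(s) - 2*sin(s).
Then F(pi) - F(0) = (-2*pi) - (0) = -2*pi.

-2*pi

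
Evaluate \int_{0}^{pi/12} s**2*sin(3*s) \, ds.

-2/27 - sqrt(2)*pi**2/864 + sqrt(2)*pi/108 + sqrt(2)/27

Integrate by parts twice (u = s^2, dv = sin(3*s) ds).
An antiderivative is F(s) = -s**2*cos(3*s)/3 + 2*s*sin(3*s)/9 + 2*cos(3*s)/27.
Then F(pi/12) - F(0) = (sqrt(2)*(-pi**2 + 8*pi + 32)/864) - (2/27) = -2/27 - sqrt(2)*pi**2/864 + sqrt(2)*pi/108 + sqrt(2)/27.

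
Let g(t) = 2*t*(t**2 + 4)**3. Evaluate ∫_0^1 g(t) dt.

Let u = t**2 + 4, so du = 2*t dt. When t = 0, u = 4; when t = 1, u = 5.
The integral becomes ∫ u**3 du from 4 to 5, with antiderivative u**4/4.
Back in t: F(t) = (t**2 + 4)**4/4.
Then F(1) - F(0) = (625/4) - (64) = 369/4.

369/4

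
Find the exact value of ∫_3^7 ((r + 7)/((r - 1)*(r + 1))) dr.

log(81/8)

Factor the denominator: r**2 - 1 = (r + 1)(r - 1).
Partial fractions: (r + 7)/((r - 1)*(r + 1)) = -3/(r + 1) + 4/(r - 1).
An antiderivative is F(r) = 4*log(r - 1) - 3*log(r + 1).
Then F(7) - F(3) = (log(81/32)) - (-log(4)) = log(81/8).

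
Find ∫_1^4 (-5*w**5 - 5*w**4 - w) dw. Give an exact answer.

-4443

By the power rule, an antiderivative is F(w) = -5*w**6/6 - w**5 - w**2/2.
Then F(4) - F(1) = (-13336/3) - (-7/3) = -4443.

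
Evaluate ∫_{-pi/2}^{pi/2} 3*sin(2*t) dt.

An antiderivative is F(t) = -3*cos(2*t)/2.
Then F(pi/2) - F(-pi/2) = (3/2) - (3/2) = 0.

0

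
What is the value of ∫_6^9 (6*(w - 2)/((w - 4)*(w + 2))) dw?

-14*log(2) + 2*log(5) + 4*log(11)

Factor the denominator: w**2 - 2*w - 8 = (w + 2)(w - 4).
Partial fractions: 6*(w - 2)/((w - 4)*(w + 2)) = 4/(w + 2) + 2/(w - 4).
An antiderivative is F(w) = 2*log(w - 4) + 4*log(w + 2).
Then F(9) - F(6) = (2*log(5) + 4*log(11)) - (14*log(2)) = -14*log(2) + 2*log(5) + 4*log(11).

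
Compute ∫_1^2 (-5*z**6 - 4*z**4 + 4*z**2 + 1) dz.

By the power rule, an antiderivative is F(z) = -5*z**7/7 - 4*z**5/5 + 4*z**3/3 + z.
Then F(2) - F(1) = (-10958/105) - (86/105) = -11044/105.

-11044/105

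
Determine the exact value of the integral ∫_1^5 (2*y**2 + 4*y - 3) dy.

356/3

By the power rule, an antiderivative is F(y) = 2*y**3/3 + 2*y**2 - 3*y.
Then F(5) - F(1) = (355/3) - (-1/3) = 356/3.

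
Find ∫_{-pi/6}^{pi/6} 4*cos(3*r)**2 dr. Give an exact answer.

2*pi/3

Use the identity cos^2(3*r) = (1 + cos(6*r))/2.
An antiderivative is F(r) = 2*r + sin(6*r)/3.
Then F(pi/6) - F(-pi/6) = (pi/3) - (-pi/3) = 2*pi/3.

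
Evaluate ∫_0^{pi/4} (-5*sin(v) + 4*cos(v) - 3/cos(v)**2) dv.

-8 + 9*sqrt(2)/2

An antiderivative is F(v) = 4*sin(v) + 5*cos(v) - 3*tan(v).
Then F(pi/4) - F(0) = (-3 + 9*sqrt(2)/2) - (5) = -8 + 9*sqrt(2)/2.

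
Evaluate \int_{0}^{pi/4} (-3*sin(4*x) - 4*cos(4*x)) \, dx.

An antiderivative is F(x) = -sin(4*x) + 3*cos(4*x)/4.
Then F(pi/4) - F(0) = (-3/4) - (3/4) = -3/2.

-3/2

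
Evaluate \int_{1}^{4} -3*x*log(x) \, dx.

45/4 - 48*log(2)

Integrate by parts once (u = ln x, dv = -3*x dx).
An antiderivative is F(x) = -3*x**2*(2*log(x) - 1)/4.
Then F(4) - F(1) = (12 - 48*log(2)) - (3/4) = 45/4 - 48*log(2).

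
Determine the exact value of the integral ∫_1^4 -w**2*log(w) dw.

7 - 128*log(2)/3

Integrate by parts once (u = ln w, dv = -w**2 dw).
An antiderivative is F(w) = -w**3*(3*log(w) - 1)/9.
Then F(4) - F(1) = (64/9 - 128*log(2)/3) - (1/9) = 7 - 128*log(2)/3.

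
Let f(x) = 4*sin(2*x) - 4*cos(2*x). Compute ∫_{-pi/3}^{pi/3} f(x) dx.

An antiderivative is F(x) = -2*sin(2*x) - 2*cos(2*x).
Then F(pi/3) - F(-pi/3) = (1 - sqrt(3)) - (1 + sqrt(3)) = -2*sqrt(3).

-2*sqrt(3)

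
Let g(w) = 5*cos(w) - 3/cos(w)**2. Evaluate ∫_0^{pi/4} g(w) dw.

-3 + 5*sqrt(2)/2

An antiderivative is F(w) = 5*sin(w) - 3*tan(w).
Then F(pi/4) - F(0) = (-3 + 5*sqrt(2)/2) - (0) = -3 + 5*sqrt(2)/2.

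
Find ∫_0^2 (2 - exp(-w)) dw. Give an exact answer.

exp(-2) + 3

An antiderivative is F(w) = 2*w + exp(-w).
Then F(2) - F(0) = (exp(-2) + 4) - (1) = exp(-2) + 3.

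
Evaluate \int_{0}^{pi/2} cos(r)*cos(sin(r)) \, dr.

Let u = sin(r), so du = cos(r) dr. When r = 0, u = 0; when r = pi/2, u = 1.
The integral becomes ∫ cos(u) du from 0 to 1, with antiderivative sin(u).
Back in r: F(r) = sin(sin(r)).
Then F(pi/2) - F(0) = (sin(1)) - (0) = sin(1).

sin(1)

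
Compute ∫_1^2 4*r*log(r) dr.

-3 + 8*log(2)

Integrate by parts once (u = ln r, dv = 4*r dr).
An antiderivative is F(r) = r**2*(2*log(r) - 1).
Then F(2) - F(1) = (-4 + 8*log(2)) - (-1) = -3 + 8*log(2).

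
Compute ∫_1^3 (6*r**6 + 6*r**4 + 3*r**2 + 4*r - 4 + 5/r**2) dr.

By the power rule, an antiderivative is F(r) = 6*r**7/7 + 6*r**5/5 + r**3 + 2*r**2 - 4*r - 5/r.
Then F(3) - F(1) = (230738/105) - (-138/35) = 231152/105.

231152/105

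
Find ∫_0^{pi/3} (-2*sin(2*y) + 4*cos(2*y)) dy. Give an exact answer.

-3/2 + sqrt(3)

An antiderivative is F(y) = 2*sin(2*y) + cos(2*y).
Then F(pi/3) - F(0) = (-1/2 + sqrt(3)) - (1) = -3/2 + sqrt(3).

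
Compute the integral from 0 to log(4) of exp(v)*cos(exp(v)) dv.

-sin(1) + sin(4)

Let u = exp(v), so du = exp(v) dv. When v = 0, u = 1; when v = log(4), u = 4.
The integral becomes ∫ cos(u) du from 1 to 4, with antiderivative sin(u).
Back in v: F(v) = sin(exp(v)).
Then F(log(4)) - F(0) = (sin(4)) - (sin(1)) = -sin(1) + sin(4).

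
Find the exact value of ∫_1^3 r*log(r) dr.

-2 + 9*log(3)/2

Integrate by parts once (u = ln r, dv = r dr).
An antiderivative is F(r) = r**2*(2*log(r) - 1)/4.
Then F(3) - F(1) = (-9/4 + 9*log(3)/2) - (-1/4) = -2 + 9*log(3)/2.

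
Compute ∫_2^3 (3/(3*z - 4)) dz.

log(5/2)

An antiderivative is F(z) = log(3*z - 4).
Then F(3) - F(2) = (log(5)) - (log(2)) = log(5/2).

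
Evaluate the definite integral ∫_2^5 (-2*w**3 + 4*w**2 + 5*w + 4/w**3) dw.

By the power rule, an antiderivative is F(w) = -w**4/2 + 4*w**3/3 + 5*w**2/2 - 2/w**2.
Then F(5) - F(2) = (-6256/75) - (73/6) = -4779/50.

-4779/50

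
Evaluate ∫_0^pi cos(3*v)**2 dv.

Use the identity cos^2(3*v) = (1 + cos(6*v))/2.
An antiderivative is F(v) = v/2 + sin(6*v)/12.
Then F(pi) - F(0) = (pi/2) - (0) = pi/2.

pi/2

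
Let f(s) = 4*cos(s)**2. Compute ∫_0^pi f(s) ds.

2*pi

Use the identity cos^2(s) = (1 + cos(2*s))/2.
An antiderivative is F(s) = 2*s + sin(2*s).
Then F(pi) - F(0) = (2*pi) - (0) = 2*pi.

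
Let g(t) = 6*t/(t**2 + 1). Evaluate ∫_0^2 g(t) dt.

3*log(5)

Let u = t**2 + 1, so du = 2*t dt. When t = 0, u = 1; when t = 2, u = 5.
The integral becomes 3·∫ 1/u du from 1 to 5, with antiderivative 3*log(u).
Back in t: F(t) = 3*log(t**2 + 1).
Then F(2) - F(0) = (3*log(5)) - (0) = 3*log(5).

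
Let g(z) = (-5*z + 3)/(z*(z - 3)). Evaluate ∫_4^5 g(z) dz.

Factor the denominator: z**2 - 3*z = z(z - 3).
Partial fractions: (-5*z + 3)/(z*(z - 3)) = -1/z - 4/(z - 3).
An antiderivative is F(z) = -log(z) - 4*log(z - 3).
Then F(5) - F(4) = (-log(80)) - (-log(4)) = -log(20).

-log(20)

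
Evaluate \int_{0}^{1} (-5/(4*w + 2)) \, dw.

-5*log(3)/4

An antiderivative is F(w) = -5*log(4*w + 2)/4.
Then F(1) - F(0) = (-5*log(6)/4) - (-5*log(2)/4) = -5*log(3)/4.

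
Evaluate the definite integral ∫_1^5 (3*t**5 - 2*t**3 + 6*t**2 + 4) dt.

7764

By the power rule, an antiderivative is F(t) = t**6/2 - t**4/2 + 2*t**3 + 4*t.
Then F(5) - F(1) = (7770) - (6) = 7764.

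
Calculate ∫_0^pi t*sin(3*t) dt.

Integrate by parts once (u = t, dv = sin(3*t) dt).
An antiderivative is F(t) = -t*cos(3*t)/3 + sin(3*t)/9.
Then F(pi) - F(0) = (pi/3) - (0) = pi/3.

pi/3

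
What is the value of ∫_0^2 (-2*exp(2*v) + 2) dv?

An antiderivative is F(v) = -exp(2*v) + 2*v.
Then F(2) - F(0) = (4 - exp(4)) - (-1) = 5 - exp(4).

5 - exp(4)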